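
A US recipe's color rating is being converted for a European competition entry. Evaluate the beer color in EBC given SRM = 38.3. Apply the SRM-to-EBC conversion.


EBC = SRM · 1.97
EBC = 38.3 · 1.97

75.4510 EBC


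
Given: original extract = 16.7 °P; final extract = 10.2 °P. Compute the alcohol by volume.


SG = 259/(259 − P);  ABV = (OG − FG)·131.25
OG = 259/(259 − 16.7) = 1.0689
FG = 259/(259 − 10.2) = 1.0410
ABV = (1.0689 − 1.0410)·131.25

3.6653 % ABV


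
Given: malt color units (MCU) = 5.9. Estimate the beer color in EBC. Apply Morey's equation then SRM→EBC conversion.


SRM = 1.4922·MCU^0.6859;  EBC = SRM·1.97
SRM = 1.4922·5.9^0.6859 = 5.0414
EBC = 5.0414·1.97

9.9316 EBC


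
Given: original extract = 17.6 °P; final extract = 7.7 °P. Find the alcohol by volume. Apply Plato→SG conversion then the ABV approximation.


SG = 259/(259 − P);  ABV = (OG − FG)·131.25
OG = 259/(259 − 17.6) = 1.0729
FG = 259/(259 − 7.7) = 1.0306
ABV = (1.0729 − 1.0306)·131.25

5.5476 % ABV


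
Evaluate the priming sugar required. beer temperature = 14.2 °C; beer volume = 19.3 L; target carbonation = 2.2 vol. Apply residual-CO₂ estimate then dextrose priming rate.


residual = 14.695·(0.01821 + 0.09011·e^(−0.04·T));  sugar = (target − residual)·4.0·V
residual = 14.695·(0.01821 + 0.09011·e^(−0.04·14.2)) = 1.0179
sugar = (2.2 − 1.0179)·4.0·19.3

91.2546 g


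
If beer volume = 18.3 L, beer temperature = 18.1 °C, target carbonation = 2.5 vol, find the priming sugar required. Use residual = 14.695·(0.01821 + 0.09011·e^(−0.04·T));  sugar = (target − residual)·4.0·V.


residual = 14.695·(0.01821 + 0.09011·e^(−0.04·18.1)) = 0.9096
sugar = (2.5 − 0.9096)·4.0·18.3

116.4199 g


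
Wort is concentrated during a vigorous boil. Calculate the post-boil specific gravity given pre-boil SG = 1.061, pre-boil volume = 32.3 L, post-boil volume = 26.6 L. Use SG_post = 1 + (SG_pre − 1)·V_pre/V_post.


pts_pre = (1.061 − 1)·1000 = 61.0000
pts_post = 61.0000·32.3/26.6 = 74.0714
SG_post = 1 + 74.0714/1000

1.0741


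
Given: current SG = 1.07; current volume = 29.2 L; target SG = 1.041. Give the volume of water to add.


V_water = V·((SG_curr − 1)/(SG_target − 1) − 1)
V_water = 29.2·((1.07 − 1)/(1.041 − 1) − 1)

20.6537 L


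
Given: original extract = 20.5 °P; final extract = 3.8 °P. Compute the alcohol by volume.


SG = 259/(259 − P);  ABV = (OG − FG)·131.25
OG = 259/(259 − 20.5) = 1.0860
FG = 259/(259 − 3.8) = 1.0149
ABV = (1.0860 − 1.0149)·131.25

9.3271 % ABV


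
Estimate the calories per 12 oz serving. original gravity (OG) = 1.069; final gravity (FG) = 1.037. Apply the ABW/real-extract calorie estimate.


ABW = (OG−FG)·131.25·0.79/FG;  °P = 259 − 259/SG (for OG→OE and FG→AE);  RE = 0.1808·OE + 0.8192·AE;  Cal = (6.9·ABW + 4·(RE−0.1))·FG·3.55
ABW = (1.069 − 1.037)·131.25·0.79/1.037 = 3.1996
OE = 259 − 259/1.069 = 16.7175 °P
AE = 259 − 259/1.037 = 9.2411 °P
RE = 0.1808·16.7175 + 0.8192·9.2411 = 10.5928 °P
Cal = (6.9·3.1996 + 4·(10.5928−0.1))·1.037·3.55

235.7853 kcal


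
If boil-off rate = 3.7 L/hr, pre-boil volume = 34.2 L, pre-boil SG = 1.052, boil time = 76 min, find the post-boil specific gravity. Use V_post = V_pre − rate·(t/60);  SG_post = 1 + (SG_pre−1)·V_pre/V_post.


V_post = 34.2 − 3.7·(76/60) = 29.5133
SG_post = 1 + (1.052 − 1)·34.2/29.5133

1.0603


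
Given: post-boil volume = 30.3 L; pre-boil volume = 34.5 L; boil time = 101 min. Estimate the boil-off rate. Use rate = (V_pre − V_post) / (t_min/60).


rate = (34.5 − 30.3) / (101/60)

2.4950 L/hr


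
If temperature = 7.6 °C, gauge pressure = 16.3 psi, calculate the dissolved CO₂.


vols = (P + 14.695)·(0.01821 + 0.09011·e^(−0.04·T))
vols = (16.3 + 14.695)·(0.01821 + 0.09011·e^(−0.04·7.6))

2.6252 volumes


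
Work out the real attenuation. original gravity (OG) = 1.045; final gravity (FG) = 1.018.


AA = (OG−FG)/(OG−1)·100;  RA = AA·0.8192
AA = (1.045 − 1.018)/(1.045 − 1)·100 = 60.0000
RA = 60.0000·0.8192

49.1520 %


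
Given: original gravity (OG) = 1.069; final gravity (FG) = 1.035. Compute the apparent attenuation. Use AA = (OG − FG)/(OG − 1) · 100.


AA = (1.069 − 1.035)/(1.069 − 1) · 100

49.2754 %


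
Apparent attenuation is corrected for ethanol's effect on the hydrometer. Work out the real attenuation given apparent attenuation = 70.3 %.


RA = AA · 0.8192
RA = 70.3 · 0.8192

57.5898 %


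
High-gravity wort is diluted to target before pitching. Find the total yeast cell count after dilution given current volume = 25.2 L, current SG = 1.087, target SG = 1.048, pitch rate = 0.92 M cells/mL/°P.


V_w = V·((SG_c−1)/(SG_t−1)−1);  °P = 259 − 259/SG_t;  cells = rate·(V+V_w)·°P
V_w = 25.2·((1.087−1)/(1.048−1)−1) = 20.4750
V_final = 25.2 + 20.4750 = 45.6750
°P = 259 − 259/1.048 = 11.8626
cells = 0.92·45.6750·11.8626

498.4781 billion cells


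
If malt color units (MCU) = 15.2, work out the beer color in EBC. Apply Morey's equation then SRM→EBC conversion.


SRM = 1.4922·MCU^0.6859;  EBC = SRM·1.97
SRM = 1.4922·15.2^0.6859 = 9.6484
EBC = 9.6484·1.97

19.0073 EBC


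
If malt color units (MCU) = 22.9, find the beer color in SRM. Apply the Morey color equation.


SRM = 1.4922 · MCU^0.6859
SRM = 1.4922 · 22.9^0.6859

12.7802 SRM


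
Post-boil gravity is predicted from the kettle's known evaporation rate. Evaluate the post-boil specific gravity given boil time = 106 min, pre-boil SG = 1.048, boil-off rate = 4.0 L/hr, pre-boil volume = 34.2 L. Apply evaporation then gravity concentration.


V_post = V_pre − rate·(t/60);  SG_post = 1 + (SG_pre−1)·V_pre/V_post
V_post = 34.2 − 4.0·(106/60) = 27.1333
SG_post = 1 + (1.048 − 1)·34.2/27.1333

1.0605


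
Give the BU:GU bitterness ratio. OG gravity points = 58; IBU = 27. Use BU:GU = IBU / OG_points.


BU:GU = 27 / 58

0.4655


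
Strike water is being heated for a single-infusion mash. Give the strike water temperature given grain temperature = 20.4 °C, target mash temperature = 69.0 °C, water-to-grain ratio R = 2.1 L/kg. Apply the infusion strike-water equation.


T_strike = (0.41/R)·(T_mash − T_grain) + T_mash
T_strike = (0.41/2.1)·(69.0 − 20.4) + 69.0

78.4886 °C


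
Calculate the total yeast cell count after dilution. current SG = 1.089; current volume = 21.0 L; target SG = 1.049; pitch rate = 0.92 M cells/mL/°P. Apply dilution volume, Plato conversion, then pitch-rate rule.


V_w = V·((SG_c−1)/(SG_t−1)−1);  °P = 259 − 259/SG_t;  cells = rate·(V+V_w)·°P
V_w = 21.0·((1.089−1)/(1.049−1)−1) = 17.1429
V_final = 21.0 + 17.1429 = 38.1429
°P = 259 − 259/1.049 = 12.0982
cells = 0.92·38.1429·12.0982

424.5427 billion cells


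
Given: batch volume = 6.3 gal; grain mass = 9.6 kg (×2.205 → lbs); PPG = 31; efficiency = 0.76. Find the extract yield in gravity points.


points = lbs × PPG × eff / vol
lbs = 9.6 × 2.205 = 21.1680
points = 21.1680 × 31 × 0.76 / 6.3

79.1616 points


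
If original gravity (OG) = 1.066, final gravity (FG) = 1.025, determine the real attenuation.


AA = (OG−FG)/(OG−1)·100;  RA = AA·0.8192
AA = (1.066 − 1.025)/(1.066 − 1)·100 = 62.1212
RA = 62.1212·0.8192

50.8897 %


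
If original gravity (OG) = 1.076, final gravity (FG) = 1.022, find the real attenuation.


AA = (OG−FG)/(OG−1)·100;  RA = AA·0.8192
AA = (1.076 − 1.022)/(1.076 − 1)·100 = 71.0526
RA = 71.0526·0.8192

58.2063 %


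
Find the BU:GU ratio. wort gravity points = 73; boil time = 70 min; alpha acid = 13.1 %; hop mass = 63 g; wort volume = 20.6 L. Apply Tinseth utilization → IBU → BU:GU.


U = 1.65·0.000125^(GP/1000)·(1−e^(−0.04t))/4.15;  IBU = (α/100)·m·U·1000/V;  BU:GU = IBU/GP
U = 1.65·0.000125^(73/1000)·(1−e^(−0.04·70))/4.15 = 0.1938
IBU = (13.1/100)·63·0.1938·1000/20.6 = 77.6262
BU:GU = 77.6262/73

1.0634


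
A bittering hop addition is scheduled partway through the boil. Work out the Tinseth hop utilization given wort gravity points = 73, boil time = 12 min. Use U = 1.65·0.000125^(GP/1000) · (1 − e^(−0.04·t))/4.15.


bigness = 1.65·0.000125^(73/1000) = 0.8562
boil_factor = (1 − e^(−0.04·12))/4.15 = 0.0919
U = 0.8562 · 0.0919

0.0786


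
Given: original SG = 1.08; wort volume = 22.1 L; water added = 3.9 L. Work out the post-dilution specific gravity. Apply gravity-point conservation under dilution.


SG_new = 1 + (SG_old − 1)·V_old/(V_old + V_water)
pts = (1.08 − 1)·1000·22.1/(22.1 + 3.9) = 68.0000
SG_new = 1 + 68.0000/1000

1.0680


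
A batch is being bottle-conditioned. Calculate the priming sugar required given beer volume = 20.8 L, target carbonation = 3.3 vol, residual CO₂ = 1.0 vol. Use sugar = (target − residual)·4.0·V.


sugar = (3.3 − 1.0)·4.0·20.8

191.3600 g


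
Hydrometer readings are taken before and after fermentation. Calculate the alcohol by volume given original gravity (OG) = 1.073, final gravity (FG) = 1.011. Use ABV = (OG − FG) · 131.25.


ABV = (1.073 − 1.011) · 131.25

8.1375 % ABV


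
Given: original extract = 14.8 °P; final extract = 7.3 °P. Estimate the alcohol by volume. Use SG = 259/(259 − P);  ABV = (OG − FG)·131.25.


OG = 259/(259 − 14.8) = 1.0606
FG = 259/(259 − 7.3) = 1.0290
ABV = (1.0606 − 1.0290)·131.25

4.1479 % ABV


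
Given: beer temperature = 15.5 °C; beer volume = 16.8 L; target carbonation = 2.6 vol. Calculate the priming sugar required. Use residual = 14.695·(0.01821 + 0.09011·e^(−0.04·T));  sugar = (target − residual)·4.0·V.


residual = 14.695·(0.01821 + 0.09011·e^(−0.04·15.5)) = 0.9799
sugar = (2.6 − 0.9799)·4.0·16.8

108.8691 g


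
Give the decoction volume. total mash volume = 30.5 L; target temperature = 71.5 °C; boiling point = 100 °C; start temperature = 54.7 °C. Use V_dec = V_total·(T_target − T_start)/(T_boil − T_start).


V_dec = 30.5·(71.5 − 54.7)/(100 − 54.7)

11.3113 L


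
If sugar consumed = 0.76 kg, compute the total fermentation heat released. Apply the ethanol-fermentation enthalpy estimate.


Q = m_sugar · 590 kJ/kg
Q = 0.76 · 590

448.4000 kJ


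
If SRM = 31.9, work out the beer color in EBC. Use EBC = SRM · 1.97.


EBC = 31.9 · 1.97

62.8430 EBC


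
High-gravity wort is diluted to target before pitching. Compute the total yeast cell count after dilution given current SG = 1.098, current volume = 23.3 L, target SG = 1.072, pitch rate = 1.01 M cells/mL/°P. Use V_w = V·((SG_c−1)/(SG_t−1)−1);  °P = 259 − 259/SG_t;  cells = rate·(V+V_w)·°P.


V_w = 23.3·((1.098−1)/(1.072−1)−1) = 8.4139
V_final = 23.3 + 8.4139 = 31.7139
°P = 259 − 259/1.072 = 17.3955
cells = 1.01·31.7139·17.3955

557.1965 billion cells


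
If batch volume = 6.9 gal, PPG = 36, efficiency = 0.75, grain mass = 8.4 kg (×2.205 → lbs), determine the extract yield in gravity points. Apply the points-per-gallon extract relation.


points = lbs × PPG × eff / vol
lbs = 8.4 × 2.205 = 18.5220
points = 18.5220 × 36 × 0.75 / 6.9

72.4774 points


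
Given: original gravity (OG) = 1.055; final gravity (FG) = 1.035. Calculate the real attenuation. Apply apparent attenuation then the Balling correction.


AA = (OG−FG)/(OG−1)·100;  RA = AA·0.8192
AA = (1.055 − 1.035)/(1.055 − 1)·100 = 36.3636
RA = 36.3636·0.8192

29.7891 %


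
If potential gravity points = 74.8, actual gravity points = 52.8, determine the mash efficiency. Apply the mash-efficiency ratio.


efficiency = actual / potential × 100
efficiency = 52.8 / 74.8 × 100

70.5882 %


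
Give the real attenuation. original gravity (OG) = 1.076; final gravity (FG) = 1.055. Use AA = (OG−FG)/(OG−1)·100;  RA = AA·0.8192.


AA = (1.076 − 1.055)/(1.076 − 1)·100 = 27.6316
RA = 27.6316·0.8192

22.6358 %


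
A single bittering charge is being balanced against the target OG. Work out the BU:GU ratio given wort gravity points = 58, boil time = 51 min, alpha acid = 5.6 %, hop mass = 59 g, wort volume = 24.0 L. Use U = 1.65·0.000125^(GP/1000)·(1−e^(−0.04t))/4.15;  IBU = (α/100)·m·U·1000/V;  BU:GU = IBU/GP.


U = 1.65·0.000125^(58/1000)·(1−e^(−0.04·51))/4.15 = 0.2054
IBU = (5.6/100)·59·0.2054·1000/24.0 = 28.2742
BU:GU = 28.2742/58

0.4875


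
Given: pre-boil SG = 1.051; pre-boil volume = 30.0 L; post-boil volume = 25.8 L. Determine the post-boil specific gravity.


SG_post = 1 + (SG_pre − 1)·V_pre/V_post
pts_pre = (1.051 − 1)·1000 = 51.0000
pts_post = 51.0000·30.0/25.8 = 59.3023
SG_post = 1 + 59.3023/1000

1.0593


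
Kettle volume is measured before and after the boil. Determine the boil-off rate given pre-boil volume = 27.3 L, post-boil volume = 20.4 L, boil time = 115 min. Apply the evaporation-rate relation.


rate = (V_pre − V_post) / (t_min/60)
rate = (27.3 − 20.4) / (115/60)

3.6000 L/hr


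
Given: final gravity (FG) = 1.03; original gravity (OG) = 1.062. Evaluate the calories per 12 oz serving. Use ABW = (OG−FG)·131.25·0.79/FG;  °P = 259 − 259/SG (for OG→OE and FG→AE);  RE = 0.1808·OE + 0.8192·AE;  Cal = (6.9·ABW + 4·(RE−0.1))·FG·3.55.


ABW = (1.062 − 1.03)·131.25·0.79/1.03 = 3.2214
OE = 259 − 259/1.062 = 15.1205 °P
AE = 259 − 259/1.03 = 7.5437 °P
RE = 0.1808·15.1205 + 0.8192·7.5437 = 8.9136 °P
Cal = (6.9·3.2214 + 4·(8.9136−0.1))·1.03·3.55

210.1819 kcal


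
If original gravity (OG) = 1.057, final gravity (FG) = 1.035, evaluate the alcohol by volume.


ABV = (OG − FG) · 131.25
ABV = (1.057 − 1.035) · 131.25

2.8875 % ABV


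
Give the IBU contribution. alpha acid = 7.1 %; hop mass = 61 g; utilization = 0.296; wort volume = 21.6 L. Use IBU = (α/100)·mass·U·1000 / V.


IBU = (7.1/100)·61·0.296·1000 / 21.6

59.3507 IBU


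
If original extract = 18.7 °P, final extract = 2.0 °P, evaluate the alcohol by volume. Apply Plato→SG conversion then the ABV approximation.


SG = 259/(259 − P);  ABV = (OG − FG)·131.25
OG = 259/(259 − 18.7) = 1.0778
FG = 259/(259 − 2.0) = 1.0078
ABV = (1.0778 − 1.0078)·131.25

9.1924 % ABV


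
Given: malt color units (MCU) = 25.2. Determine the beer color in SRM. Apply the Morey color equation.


SRM = 1.4922 · MCU^0.6859
SRM = 1.4922 · 25.2^0.6859

13.6473 SRM


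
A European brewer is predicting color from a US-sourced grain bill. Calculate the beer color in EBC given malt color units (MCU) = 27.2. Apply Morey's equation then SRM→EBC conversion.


SRM = 1.4922·MCU^0.6859;  EBC = SRM·1.97
SRM = 1.4922·27.2^0.6859 = 14.3813
EBC = 14.3813·1.97

28.3311 EBC


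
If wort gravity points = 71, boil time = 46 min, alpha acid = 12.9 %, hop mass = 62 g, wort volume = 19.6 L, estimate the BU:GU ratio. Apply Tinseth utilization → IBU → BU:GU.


U = 1.65·0.000125^(GP/1000)·(1−e^(−0.04t))/4.15;  IBU = (α/100)·m·U·1000/V;  BU:GU = IBU/GP
U = 1.65·0.000125^(71/1000)·(1−e^(−0.04·46))/4.15 = 0.1767
IBU = (12.9/100)·62·0.1767·1000/19.6 = 72.0995
BU:GU = 72.0995/71

1.0155


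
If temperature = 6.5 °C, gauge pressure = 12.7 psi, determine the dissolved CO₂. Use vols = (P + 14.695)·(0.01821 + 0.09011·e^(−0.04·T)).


vols = (12.7 + 14.695)·(0.01821 + 0.09011·e^(−0.04·6.5))

2.4023 volumes


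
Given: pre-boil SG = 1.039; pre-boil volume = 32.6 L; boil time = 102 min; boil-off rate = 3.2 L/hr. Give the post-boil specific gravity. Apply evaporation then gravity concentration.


V_post = V_pre − rate·(t/60);  SG_post = 1 + (SG_pre−1)·V_pre/V_post
V_post = 32.6 − 3.2·(102/60) = 27.1600
SG_post = 1 + (1.039 − 1)·32.6/27.1600

1.0468


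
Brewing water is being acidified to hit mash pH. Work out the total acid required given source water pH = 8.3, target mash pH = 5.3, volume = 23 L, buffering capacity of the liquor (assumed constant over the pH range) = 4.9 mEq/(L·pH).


acid = buffering capacity · (pH_source − pH_target) · V
acid = 4.9 · (8.3 − 5.3) · 23

338.1000 mEq


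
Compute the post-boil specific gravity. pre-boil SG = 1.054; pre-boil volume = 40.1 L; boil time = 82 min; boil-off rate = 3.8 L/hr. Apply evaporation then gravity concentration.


V_post = V_pre − rate·(t/60);  SG_post = 1 + (SG_pre−1)·V_pre/V_post
V_post = 40.1 − 3.8·(82/60) = 34.9067
SG_post = 1 + (1.054 − 1)·40.1/34.9067

1.0620


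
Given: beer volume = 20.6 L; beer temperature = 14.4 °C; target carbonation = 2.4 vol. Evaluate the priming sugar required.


residual = 14.695·(0.01821 + 0.09011·e^(−0.04·T));  sugar = (target − residual)·4.0·V
residual = 14.695·(0.01821 + 0.09011·e^(−0.04·14.4)) = 1.0120
sugar = (2.4 − 1.0120)·4.0·20.6

114.3740 g


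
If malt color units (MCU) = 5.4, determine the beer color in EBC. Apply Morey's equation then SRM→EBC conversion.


SRM = 1.4922·MCU^0.6859;  EBC = SRM·1.97
SRM = 1.4922·5.4^0.6859 = 4.7443
EBC = 4.7443·1.97

9.3464 EBC


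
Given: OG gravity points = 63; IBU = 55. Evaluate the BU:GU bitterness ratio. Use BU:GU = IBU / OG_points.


BU:GU = 55 / 63

0.8730


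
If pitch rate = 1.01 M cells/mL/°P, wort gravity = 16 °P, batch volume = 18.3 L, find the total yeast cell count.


cells (billions) = rate · V_L · °P
cells = 1.01 · 18.3 · 16

295.7280 billion cells


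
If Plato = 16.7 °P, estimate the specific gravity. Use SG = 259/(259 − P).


SG = 259/(259 − 16.7)

1.0689


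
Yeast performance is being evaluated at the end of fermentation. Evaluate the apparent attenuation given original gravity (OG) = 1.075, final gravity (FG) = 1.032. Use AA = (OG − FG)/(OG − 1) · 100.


AA = (1.075 − 1.032)/(1.075 − 1) · 100

57.3333 %


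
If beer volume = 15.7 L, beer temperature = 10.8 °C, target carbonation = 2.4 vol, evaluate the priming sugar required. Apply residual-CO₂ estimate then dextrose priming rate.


residual = 14.695·(0.01821 + 0.09011·e^(−0.04·T));  sugar = (target − residual)·4.0·V
residual = 14.695·(0.01821 + 0.09011·e^(−0.04·10.8)) = 1.1273
sugar = (2.4 − 1.1273)·4.0·15.7

79.9282 g


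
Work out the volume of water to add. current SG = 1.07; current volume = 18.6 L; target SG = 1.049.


V_water = V·((SG_curr − 1)/(SG_target − 1) − 1)
V_water = 18.6·((1.07 − 1)/(1.049 − 1) − 1)

7.9714 L


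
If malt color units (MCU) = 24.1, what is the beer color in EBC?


SRM = 1.4922·MCU^0.6859;  EBC = SRM·1.97
SRM = 1.4922·24.1^0.6859 = 13.2359
EBC = 13.2359·1.97

26.0747 EBC


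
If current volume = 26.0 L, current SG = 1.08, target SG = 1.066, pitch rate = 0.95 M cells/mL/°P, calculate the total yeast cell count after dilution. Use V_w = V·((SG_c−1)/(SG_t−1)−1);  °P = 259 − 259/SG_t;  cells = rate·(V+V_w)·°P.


V_w = 26.0·((1.08−1)/(1.066−1)−1) = 5.5152
V_final = 26.0 + 5.5152 = 31.5152
°P = 259 − 259/1.066 = 16.0356
cells = 0.95·31.5152·16.0356

480.0976 billion cells


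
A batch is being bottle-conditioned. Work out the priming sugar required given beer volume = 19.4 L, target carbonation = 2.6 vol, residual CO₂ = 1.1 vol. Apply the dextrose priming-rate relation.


sugar = (target − residual)·4.0·V
sugar = (2.6 − 1.1)·4.0·19.4

116.4000 g


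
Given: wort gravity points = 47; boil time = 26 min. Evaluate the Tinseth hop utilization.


U = 1.65·0.000125^(GP/1000) · (1 − e^(−0.04·t))/4.15
bigness = 1.65·0.000125^(47/1000) = 1.0815
boil_factor = (1 − e^(−0.04·26))/4.15 = 0.1558
U = 1.0815 · 0.1558

0.1685


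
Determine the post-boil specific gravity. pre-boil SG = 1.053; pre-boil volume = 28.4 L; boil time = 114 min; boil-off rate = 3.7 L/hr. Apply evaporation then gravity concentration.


V_post = V_pre − rate·(t/60);  SG_post = 1 + (SG_pre−1)·V_pre/V_post
V_post = 28.4 − 3.7·(114/60) = 21.3700
SG_post = 1 + (1.053 − 1)·28.4/21.3700

1.0704


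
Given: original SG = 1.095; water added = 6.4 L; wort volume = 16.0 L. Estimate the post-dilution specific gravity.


SG_new = 1 + (SG_old − 1)·V_old/(V_old + V_water)
pts = (1.095 − 1)·1000·16.0/(16.0 + 6.4) = 67.8571
SG_new = 1 + 67.8571/1000

1.0679


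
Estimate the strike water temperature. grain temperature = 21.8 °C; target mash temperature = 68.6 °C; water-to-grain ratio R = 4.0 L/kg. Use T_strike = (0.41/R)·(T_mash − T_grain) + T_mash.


T_strike = (0.41/4.0)·(68.6 − 21.8) + 68.6

73.3970 °C


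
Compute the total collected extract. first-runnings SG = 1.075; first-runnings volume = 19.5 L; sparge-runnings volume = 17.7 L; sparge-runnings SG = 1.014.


total = Σ (SG_i − 1)·1000·V_i
first = (1.075 − 1)·1000·19.5 = 1462.5000
sparge = (1.014 − 1)·1000·17.7 = 247.8000
total = 1462.5000 + 247.8000

1710.3000 gravity·L


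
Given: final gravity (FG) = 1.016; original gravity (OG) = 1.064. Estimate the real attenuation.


AA = (OG−FG)/(OG−1)·100;  RA = AA·0.8192
AA = (1.064 − 1.016)/(1.064 − 1)·100 = 75.0000
RA = 75.0000·0.8192

61.4400 %


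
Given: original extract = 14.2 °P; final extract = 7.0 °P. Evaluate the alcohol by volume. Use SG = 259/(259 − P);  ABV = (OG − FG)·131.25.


OG = 259/(259 − 14.2) = 1.0580
FG = 259/(259 − 7.0) = 1.0278
ABV = (1.0580 − 1.0278)·131.25

3.9675 % ABV


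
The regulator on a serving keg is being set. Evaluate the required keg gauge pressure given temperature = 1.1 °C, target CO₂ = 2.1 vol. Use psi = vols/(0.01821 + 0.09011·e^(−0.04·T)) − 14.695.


psi = 2.1/(0.01821 + 0.09011·e^(−0.04·1.1)) − 14.695

5.4120 psi


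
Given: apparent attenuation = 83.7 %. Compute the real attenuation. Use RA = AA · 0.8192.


RA = 83.7 · 0.8192

68.5670 %


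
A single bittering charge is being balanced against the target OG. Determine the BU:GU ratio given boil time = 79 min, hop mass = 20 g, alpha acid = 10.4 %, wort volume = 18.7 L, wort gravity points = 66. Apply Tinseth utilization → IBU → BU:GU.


U = 1.65·0.000125^(GP/1000)·(1−e^(−0.04t))/4.15;  IBU = (α/100)·m·U·1000/V;  BU:GU = IBU/GP
U = 1.65·0.000125^(66/1000)·(1−e^(−0.04·79))/4.15 = 0.2104
IBU = (10.4/100)·20·0.2104·1000/18.7 = 23.4006
BU:GU = 23.4006/66

0.3546


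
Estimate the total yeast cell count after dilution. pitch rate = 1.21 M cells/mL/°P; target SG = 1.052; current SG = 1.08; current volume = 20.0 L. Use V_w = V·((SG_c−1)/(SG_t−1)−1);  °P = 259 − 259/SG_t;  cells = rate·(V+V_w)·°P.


V_w = 20.0·((1.08−1)/(1.052−1)−1) = 10.7692
V_final = 20.0 + 10.7692 = 30.7692
°P = 259 − 259/1.052 = 12.8023
cells = 1.21·30.7692·12.8023

476.6388 billion cells


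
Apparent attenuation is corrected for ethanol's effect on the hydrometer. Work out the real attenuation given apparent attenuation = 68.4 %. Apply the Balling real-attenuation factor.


RA = AA · 0.8192
RA = 68.4 · 0.8192

56.0333 %


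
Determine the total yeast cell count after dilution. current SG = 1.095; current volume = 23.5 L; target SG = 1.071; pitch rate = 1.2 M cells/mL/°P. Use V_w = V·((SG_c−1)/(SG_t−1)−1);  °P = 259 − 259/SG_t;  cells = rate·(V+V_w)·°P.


V_w = 23.5·((1.095−1)/(1.071−1)−1) = 7.9437
V_final = 23.5 + 7.9437 = 31.4437
°P = 259 − 259/1.071 = 17.1699
cells = 1.2·31.4437·17.1699

647.8627 billion cells


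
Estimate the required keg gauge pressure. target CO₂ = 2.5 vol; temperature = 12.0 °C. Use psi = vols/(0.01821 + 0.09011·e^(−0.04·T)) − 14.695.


psi = 2.5/(0.01821 + 0.09011·e^(−0.04·12.0)) − 14.695

19.1031 psi


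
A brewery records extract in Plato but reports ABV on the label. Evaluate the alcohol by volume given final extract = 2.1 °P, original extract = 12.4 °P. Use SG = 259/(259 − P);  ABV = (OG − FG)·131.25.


OG = 259/(259 − 12.4) = 1.0503
FG = 259/(259 − 2.1) = 1.0082
ABV = (1.0503 − 1.0082)·131.25

5.5269 % ABV


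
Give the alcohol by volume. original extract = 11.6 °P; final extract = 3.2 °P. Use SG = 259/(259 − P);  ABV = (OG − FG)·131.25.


OG = 259/(259 − 11.6) = 1.0469
FG = 259/(259 − 3.2) = 1.0125
ABV = (1.0469 − 1.0125)·131.25

4.5121 % ABV


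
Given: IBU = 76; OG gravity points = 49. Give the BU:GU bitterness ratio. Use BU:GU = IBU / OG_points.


BU:GU = 76 / 49

1.5510


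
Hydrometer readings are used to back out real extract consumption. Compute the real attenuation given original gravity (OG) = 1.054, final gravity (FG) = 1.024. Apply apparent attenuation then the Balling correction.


AA = (OG−FG)/(OG−1)·100;  RA = AA·0.8192
AA = (1.054 − 1.024)/(1.054 − 1)·100 = 55.5556
RA = 55.5556·0.8192

45.5111 %


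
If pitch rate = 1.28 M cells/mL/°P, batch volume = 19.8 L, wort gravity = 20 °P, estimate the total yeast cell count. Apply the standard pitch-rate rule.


cells (billions) = rate · V_L · °P
cells = 1.28 · 19.8 · 20

506.8800 billion cells


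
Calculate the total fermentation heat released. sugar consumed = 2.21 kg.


Q = m_sugar · 590 kJ/kg
Q = 2.21 · 590

1303.9000 kJ


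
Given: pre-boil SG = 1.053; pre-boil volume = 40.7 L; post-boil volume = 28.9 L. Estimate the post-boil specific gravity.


SG_post = 1 + (SG_pre − 1)·V_pre/V_post
pts_pre = (1.053 − 1)·1000 = 53.0000
pts_post = 53.0000·40.7/28.9 = 74.6401
SG_post = 1 + 74.6401/1000

1.0746


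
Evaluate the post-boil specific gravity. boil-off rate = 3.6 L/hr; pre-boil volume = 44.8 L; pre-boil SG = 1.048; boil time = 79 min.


V_post = V_pre − rate·(t/60);  SG_post = 1 + (SG_pre−1)·V_pre/V_post
V_post = 44.8 − 3.6·(79/60) = 40.0600
SG_post = 1 + (1.048 − 1)·44.8/40.0600

1.0537


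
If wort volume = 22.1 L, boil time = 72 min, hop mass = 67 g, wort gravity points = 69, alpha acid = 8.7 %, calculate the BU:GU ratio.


U = 1.65·0.000125^(GP/1000)·(1−e^(−0.04t))/4.15;  IBU = (α/100)·m·U·1000/V;  BU:GU = IBU/GP
U = 1.65·0.000125^(69/1000)·(1−e^(−0.04·72))/4.15 = 0.2019
IBU = (8.7/100)·67·0.2019·1000/22.1 = 53.2396
BU:GU = 53.2396/69

0.7716


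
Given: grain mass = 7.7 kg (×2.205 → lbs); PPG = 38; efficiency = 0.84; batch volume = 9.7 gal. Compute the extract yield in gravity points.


points = lbs × PPG × eff / vol
lbs = 7.7 × 2.205 = 16.9785
points = 16.9785 × 38 × 0.84 / 9.7

55.8715 points


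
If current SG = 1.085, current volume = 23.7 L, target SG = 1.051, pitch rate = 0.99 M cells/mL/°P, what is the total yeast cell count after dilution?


V_w = V·((SG_c−1)/(SG_t−1)−1);  °P = 259 − 259/SG_t;  cells = rate·(V+V_w)·°P
V_w = 23.7·((1.085−1)/(1.051−1)−1) = 15.8000
V_final = 23.7 + 15.8000 = 39.5000
°P = 259 − 259/1.051 = 12.5680
cells = 0.99·39.5000·12.5680

491.4728 billion cells


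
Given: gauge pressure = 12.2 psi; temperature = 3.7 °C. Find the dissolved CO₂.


vols = (P + 14.695)·(0.01821 + 0.09011·e^(−0.04·T))
vols = (12.2 + 14.695)·(0.01821 + 0.09011·e^(−0.04·3.7))

2.5799 volumes


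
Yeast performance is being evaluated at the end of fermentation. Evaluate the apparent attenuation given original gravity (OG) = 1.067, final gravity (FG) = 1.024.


AA = (OG − FG)/(OG − 1) · 100
AA = (1.067 − 1.024)/(1.067 − 1) · 100

64.1791 %


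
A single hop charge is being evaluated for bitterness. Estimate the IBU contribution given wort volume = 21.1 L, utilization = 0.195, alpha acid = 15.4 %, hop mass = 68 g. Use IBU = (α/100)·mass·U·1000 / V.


IBU = (15.4/100)·68·0.195·1000 / 21.1

96.7791 IBU


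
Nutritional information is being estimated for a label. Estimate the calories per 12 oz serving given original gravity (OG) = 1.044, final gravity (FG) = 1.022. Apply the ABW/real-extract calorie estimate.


ABW = (OG−FG)·131.25·0.79/FG;  °P = 259 − 259/SG (for OG→OE and FG→AE);  RE = 0.1808·OE + 0.8192·AE;  Cal = (6.9·ABW + 4·(RE−0.1))·FG·3.55
ABW = (1.044 − 1.022)·131.25·0.79/1.022 = 2.2320
OE = 259 − 259/1.044 = 10.9157 °P
AE = 259 − 259/1.022 = 5.5753 °P
RE = 0.1808·10.9157 + 0.8192·5.5753 = 6.5409 °P
Cal = (6.9·2.2320 + 4·(6.5409−0.1))·1.022·3.55

149.3488 kcal


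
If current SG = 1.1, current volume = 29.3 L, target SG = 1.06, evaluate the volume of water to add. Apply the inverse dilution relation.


V_water = V·((SG_curr − 1)/(SG_target − 1) − 1)
V_water = 29.3·((1.1 − 1)/(1.06 − 1) − 1)

19.5333 L


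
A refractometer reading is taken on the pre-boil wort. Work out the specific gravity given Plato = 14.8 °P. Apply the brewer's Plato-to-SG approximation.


SG = 259/(259 − P)
SG = 259/(259 − 14.8)

1.0606


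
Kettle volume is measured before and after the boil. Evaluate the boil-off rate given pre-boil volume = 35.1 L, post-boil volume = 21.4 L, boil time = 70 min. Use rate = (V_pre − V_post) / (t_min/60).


rate = (35.1 − 21.4) / (70/60)

11.7429 L/hr


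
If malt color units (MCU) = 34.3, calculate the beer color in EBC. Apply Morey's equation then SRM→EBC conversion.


SRM = 1.4922·MCU^0.6859;  EBC = SRM·1.97
SRM = 1.4922·34.3^0.6859 = 16.8611
EBC = 16.8611·1.97

33.2163 EBC


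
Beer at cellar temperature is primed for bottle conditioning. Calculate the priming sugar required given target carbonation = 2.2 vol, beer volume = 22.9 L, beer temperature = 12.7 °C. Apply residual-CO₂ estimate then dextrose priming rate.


residual = 14.695·(0.01821 + 0.09011·e^(−0.04·T));  sugar = (target − residual)·4.0·V
residual = 14.695·(0.01821 + 0.09011·e^(−0.04·12.7)) = 1.0643
sugar = (2.2 − 1.0643)·4.0·22.9

104.0261 g


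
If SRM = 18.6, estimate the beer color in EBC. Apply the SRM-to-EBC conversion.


EBC = SRM · 1.97
EBC = 18.6 · 1.97

36.6420 EBC


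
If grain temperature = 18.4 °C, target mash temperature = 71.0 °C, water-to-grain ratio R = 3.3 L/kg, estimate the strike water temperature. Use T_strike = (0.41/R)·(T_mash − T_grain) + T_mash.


T_strike = (0.41/3.3)·(71.0 − 18.4) + 71.0

77.5352 °C


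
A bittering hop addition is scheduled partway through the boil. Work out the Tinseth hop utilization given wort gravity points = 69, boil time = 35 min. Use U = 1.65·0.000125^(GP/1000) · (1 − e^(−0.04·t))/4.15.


bigness = 1.65·0.000125^(69/1000) = 0.8875
boil_factor = (1 − e^(−0.04·35))/4.15 = 0.1815
U = 0.8875 · 0.1815

0.1611


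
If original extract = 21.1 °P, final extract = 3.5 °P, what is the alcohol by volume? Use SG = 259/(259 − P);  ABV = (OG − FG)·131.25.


OG = 259/(259 − 21.1) = 1.0887
FG = 259/(259 − 3.5) = 1.0137
ABV = (1.0887 − 1.0137)·131.25

9.8430 % ABV


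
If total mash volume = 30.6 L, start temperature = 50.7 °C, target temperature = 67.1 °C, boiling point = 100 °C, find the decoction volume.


V_dec = V_total·(T_target − T_start)/(T_boil − T_start)
V_dec = 30.6·(67.1 − 50.7)/(100 − 50.7)

10.1793 L


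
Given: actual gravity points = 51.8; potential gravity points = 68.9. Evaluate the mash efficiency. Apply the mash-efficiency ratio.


efficiency = actual / potential × 100
efficiency = 51.8 / 68.9 × 100

75.1814 %


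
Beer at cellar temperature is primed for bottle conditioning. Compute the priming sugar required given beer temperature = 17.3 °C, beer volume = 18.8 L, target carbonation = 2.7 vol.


residual = 14.695·(0.01821 + 0.09011·e^(−0.04·T));  sugar = (target − residual)·4.0·V
residual = 14.695·(0.01821 + 0.09011·e^(−0.04·17.3)) = 0.9304
sugar = (2.7 − 0.9304)·4.0·18.8

133.0710 g


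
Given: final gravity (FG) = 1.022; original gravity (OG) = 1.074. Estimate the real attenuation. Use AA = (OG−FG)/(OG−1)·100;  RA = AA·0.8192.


AA = (1.074 − 1.022)/(1.074 − 1)·100 = 70.2703
RA = 70.2703·0.8192

57.5654 %


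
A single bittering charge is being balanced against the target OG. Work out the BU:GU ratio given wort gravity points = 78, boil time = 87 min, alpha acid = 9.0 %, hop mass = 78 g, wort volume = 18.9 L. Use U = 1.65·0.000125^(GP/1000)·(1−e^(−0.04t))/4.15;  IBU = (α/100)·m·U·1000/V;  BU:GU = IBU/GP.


U = 1.65·0.000125^(78/1000)·(1−e^(−0.04·87))/4.15 = 0.1912
IBU = (9.0/100)·78·0.1912·1000/18.9 = 71.0036
BU:GU = 71.0036/78

0.9103


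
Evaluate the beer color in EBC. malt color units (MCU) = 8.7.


SRM = 1.4922·MCU^0.6859;  EBC = SRM·1.97
SRM = 1.4922·8.7^0.6859 = 6.5803
EBC = 6.5803·1.97

12.9631 EBC


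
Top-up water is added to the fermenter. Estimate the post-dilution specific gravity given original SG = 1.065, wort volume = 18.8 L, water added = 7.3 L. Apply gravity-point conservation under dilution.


SG_new = 1 + (SG_old − 1)·V_old/(V_old + V_water)
pts = (1.065 − 1)·1000·18.8/(18.8 + 7.3) = 46.8199
SG_new = 1 + 46.8199/1000

1.0468


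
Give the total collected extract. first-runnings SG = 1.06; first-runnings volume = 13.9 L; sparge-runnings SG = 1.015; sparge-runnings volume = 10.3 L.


total = Σ (SG_i − 1)·1000·V_i
first = (1.06 − 1)·1000·13.9 = 834.0000
sparge = (1.015 − 1)·1000·10.3 = 154.5000
total = 834.0000 + 154.5000

988.5000 gravity·L


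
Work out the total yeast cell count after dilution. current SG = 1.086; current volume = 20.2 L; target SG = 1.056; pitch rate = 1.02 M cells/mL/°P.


V_w = V·((SG_c−1)/(SG_t−1)−1);  °P = 259 − 259/SG_t;  cells = rate·(V+V_w)·°P
V_w = 20.2·((1.086−1)/(1.056−1)−1) = 10.8214
V_final = 20.2 + 10.8214 = 31.0214
°P = 259 − 259/1.056 = 13.7348
cells = 1.02·31.0214·13.7348

434.5961 billion cells


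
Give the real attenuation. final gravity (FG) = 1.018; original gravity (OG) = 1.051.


AA = (OG−FG)/(OG−1)·100;  RA = AA·0.8192
AA = (1.051 − 1.018)/(1.051 − 1)·100 = 64.7059
RA = 64.7059·0.8192

53.0071 %


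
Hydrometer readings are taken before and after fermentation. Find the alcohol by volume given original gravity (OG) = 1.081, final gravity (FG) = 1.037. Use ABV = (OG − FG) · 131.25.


ABV = (1.081 − 1.037) · 131.25

5.7750 % ABV


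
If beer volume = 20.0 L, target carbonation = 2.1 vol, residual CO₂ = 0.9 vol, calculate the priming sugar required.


sugar = (target − residual)·4.0·V
sugar = (2.1 − 0.9)·4.0·20.0

96.0000 g


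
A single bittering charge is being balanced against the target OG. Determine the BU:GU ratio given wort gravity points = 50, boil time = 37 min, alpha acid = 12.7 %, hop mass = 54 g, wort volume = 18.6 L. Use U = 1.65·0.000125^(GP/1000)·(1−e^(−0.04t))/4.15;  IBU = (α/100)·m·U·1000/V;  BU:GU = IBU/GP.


U = 1.65·0.000125^(50/1000)·(1−e^(−0.04·37))/4.15 = 0.1959
IBU = (12.7/100)·54·0.1959·1000/18.6 = 72.2415
BU:GU = 72.2415/50

1.4448


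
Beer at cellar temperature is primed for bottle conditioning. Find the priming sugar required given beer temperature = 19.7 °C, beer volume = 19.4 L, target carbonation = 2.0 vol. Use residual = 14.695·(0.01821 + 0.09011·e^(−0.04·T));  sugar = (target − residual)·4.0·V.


residual = 14.695·(0.01821 + 0.09011·e^(−0.04·19.7)) = 0.8698
sugar = (2.0 − 0.8698)·4.0·19.4

87.7062 g


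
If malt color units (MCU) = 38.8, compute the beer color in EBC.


SRM = 1.4922·MCU^0.6859;  EBC = SRM·1.97
SRM = 1.4922·38.8^0.6859 = 18.3488
EBC = 18.3488·1.97

36.1471 EBC


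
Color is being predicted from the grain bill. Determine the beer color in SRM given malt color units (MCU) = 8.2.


SRM = 1.4922 · MCU^0.6859
SRM = 1.4922 · 8.2^0.6859

6.3185 SRM


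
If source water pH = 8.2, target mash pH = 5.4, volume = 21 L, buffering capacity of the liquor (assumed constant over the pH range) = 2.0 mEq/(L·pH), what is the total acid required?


acid = buffering capacity · (pH_source − pH_target) · V
acid = 2.0 · (8.2 − 5.4) · 21

117.6000 mEq


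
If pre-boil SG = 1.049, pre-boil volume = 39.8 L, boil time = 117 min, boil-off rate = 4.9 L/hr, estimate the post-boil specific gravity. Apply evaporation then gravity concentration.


V_post = V_pre − rate·(t/60);  SG_post = 1 + (SG_pre−1)·V_pre/V_post
V_post = 39.8 − 4.9·(117/60) = 30.2450
SG_post = 1 + (1.049 − 1)·39.8/30.2450

1.0645


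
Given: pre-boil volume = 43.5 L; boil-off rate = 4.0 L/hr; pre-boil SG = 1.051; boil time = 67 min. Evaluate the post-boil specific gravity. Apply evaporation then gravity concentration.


V_post = V_pre − rate·(t/60);  SG_post = 1 + (SG_pre−1)·V_pre/V_post
V_post = 43.5 − 4.0·(67/60) = 39.0333
SG_post = 1 + (1.051 − 1)·43.5/39.0333

1.0568


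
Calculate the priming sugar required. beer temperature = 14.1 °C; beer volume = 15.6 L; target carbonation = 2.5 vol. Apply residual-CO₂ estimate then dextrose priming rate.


residual = 14.695·(0.01821 + 0.09011·e^(−0.04·T));  sugar = (target − residual)·4.0·V
residual = 14.695·(0.01821 + 0.09011·e^(−0.04·14.1)) = 1.0210
sugar = (2.5 − 1.0210)·4.0·15.6

92.2926 g


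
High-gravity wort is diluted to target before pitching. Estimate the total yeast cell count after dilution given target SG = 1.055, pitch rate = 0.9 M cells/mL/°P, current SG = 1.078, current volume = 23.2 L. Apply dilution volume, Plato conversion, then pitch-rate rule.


V_w = V·((SG_c−1)/(SG_t−1)−1);  °P = 259 − 259/SG_t;  cells = rate·(V+V_w)·°P
V_w = 23.2·((1.078−1)/(1.055−1)−1) = 9.7018
V_final = 23.2 + 9.7018 = 32.9018
°P = 259 − 259/1.055 = 13.5024
cells = 0.9·32.9018·13.5024

399.8273 billion cells


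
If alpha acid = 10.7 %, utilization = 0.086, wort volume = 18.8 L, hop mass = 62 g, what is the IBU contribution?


IBU = (α/100)·mass·U·1000 / V
IBU = (10.7/100)·62·0.086·1000 / 18.8

30.3470 IBU


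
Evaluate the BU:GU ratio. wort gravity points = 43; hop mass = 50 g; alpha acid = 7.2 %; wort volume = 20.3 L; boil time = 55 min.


U = 1.65·0.000125^(GP/1000)·(1−e^(−0.04t))/4.15;  IBU = (α/100)·m·U·1000/V;  BU:GU = IBU/GP
U = 1.65·0.000125^(43/1000)·(1−e^(−0.04·55))/4.15 = 0.2402
IBU = (7.2/100)·50·0.2402·1000/20.3 = 42.5998
BU:GU = 42.5998/43

0.9907


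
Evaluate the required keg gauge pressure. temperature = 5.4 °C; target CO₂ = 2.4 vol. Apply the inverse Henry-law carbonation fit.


psi = vols/(0.01821 + 0.09011·e^(−0.04·T)) − 14.695
psi = 2.4/(0.01821 + 0.09011·e^(−0.04·5.4)) − 14.695

11.7324 psi


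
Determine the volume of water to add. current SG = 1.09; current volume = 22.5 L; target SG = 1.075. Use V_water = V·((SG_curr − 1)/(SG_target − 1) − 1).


V_water = 22.5·((1.09 − 1)/(1.075 − 1) − 1)

4.5000 L


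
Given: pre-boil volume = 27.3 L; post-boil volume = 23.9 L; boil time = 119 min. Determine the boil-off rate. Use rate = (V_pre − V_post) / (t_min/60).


rate = (27.3 − 23.9) / (119/60)

1.7143 L/hr


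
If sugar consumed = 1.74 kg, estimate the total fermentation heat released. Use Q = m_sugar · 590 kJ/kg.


Q = 1.74 · 590

1026.6000 kJ


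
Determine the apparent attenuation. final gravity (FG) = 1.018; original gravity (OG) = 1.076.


AA = (OG − FG)/(OG − 1) · 100
AA = (1.076 − 1.018)/(1.076 − 1) · 100

76.3158 %


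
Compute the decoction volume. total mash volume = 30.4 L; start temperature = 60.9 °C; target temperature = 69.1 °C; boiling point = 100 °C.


V_dec = V_total·(T_target − T_start)/(T_boil − T_start)
V_dec = 30.4·(69.1 − 60.9)/(100 − 60.9)

6.3754 L


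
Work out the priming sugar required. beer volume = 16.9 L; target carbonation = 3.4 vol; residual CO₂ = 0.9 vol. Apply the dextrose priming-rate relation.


sugar = (target − residual)·4.0·V
sugar = (3.4 − 0.9)·4.0·16.9

169.0000 g


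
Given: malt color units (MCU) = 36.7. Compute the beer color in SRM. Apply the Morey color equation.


SRM = 1.4922 · MCU^0.6859
SRM = 1.4922 · 36.7^0.6859

17.6617 SRM
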